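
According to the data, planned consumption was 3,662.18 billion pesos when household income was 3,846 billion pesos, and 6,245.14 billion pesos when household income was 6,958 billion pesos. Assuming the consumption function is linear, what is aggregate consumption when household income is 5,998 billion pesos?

MPC = (6245.14 − 3662.18)/(6958 − 3846) = 2582.96/3112 = 0.83
a = 3662.18 − 0.83(3846) = 3662.18 − 3192.18 = 470
C = 470 + 0.83(5998) = 470 + 4978.34 = 5448.34

C = 5448.34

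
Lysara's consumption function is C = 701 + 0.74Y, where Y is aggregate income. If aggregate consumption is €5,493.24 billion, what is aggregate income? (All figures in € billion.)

Y = 6476

701 + 0.74Y = 5493.24
0.74Y = 4792.24, so Y = 4792.24/0.74 = 6476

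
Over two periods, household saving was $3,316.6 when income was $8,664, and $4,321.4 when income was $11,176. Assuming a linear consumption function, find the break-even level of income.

MPS = ΔS/ΔY = (4321.4 − 3316.6)/(11176 − 8664) = 1004.8/2512 = 0.4
MPC = 1 − MPS = 0.6
From S(8664) = 3316.6: −a + 0.4(8664) = 3316.6, so a = 3465.6 − 3316.6 = 149
Break-even (S = 0): Y = a/MPS = 149/0.4 = 372.5

Y = 372.5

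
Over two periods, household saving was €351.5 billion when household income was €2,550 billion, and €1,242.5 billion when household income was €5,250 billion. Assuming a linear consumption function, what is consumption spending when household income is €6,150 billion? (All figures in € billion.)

MPS = ΔS/ΔY = (1242.5 − 351.5)/(5250 − 2550) = 891/2700 = 0.33
MPC = 1 − MPS = 0.67
Autonomous saving = 351.5 − 0.33(2550) = -490, so a = 490
C = 490 + 0.67(6150) = 490 + 4120.5 = 4610.5

C = 4610.5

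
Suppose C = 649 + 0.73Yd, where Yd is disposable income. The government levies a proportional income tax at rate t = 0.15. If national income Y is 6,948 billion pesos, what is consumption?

C = 4960.234

Yd = (1 − 0.15)(6948) = 0.85(6948) = 5905.8
C = 649 + 0.73(5905.8) = 649 + 4311.234 = 4960.234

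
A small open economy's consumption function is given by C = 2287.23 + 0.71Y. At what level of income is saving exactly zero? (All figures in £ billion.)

At break-even, C = Y: 2287.23 + 0.71Y = Y
0.29Y = 2287.23, so Y = 2287.23/0.29 = 7887

Y = 7887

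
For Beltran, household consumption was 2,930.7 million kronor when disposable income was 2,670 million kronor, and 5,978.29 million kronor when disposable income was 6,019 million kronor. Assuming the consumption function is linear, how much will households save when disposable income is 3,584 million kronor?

MPC = (5978.29 − 2930.7)/(6019 − 2670) = 3047.59/3349 = 0.91
a = 2930.7 − 0.91(2670) = 2930.7 − 2429.7 = 501
C = 501 + 0.91(3584) = 3762.44
S = 3584 − 3762.44 = -178.44

S = -178.44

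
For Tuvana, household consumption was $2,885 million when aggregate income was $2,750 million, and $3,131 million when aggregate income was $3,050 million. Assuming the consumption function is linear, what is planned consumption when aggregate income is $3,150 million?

C = 3213

MPC = (3131 − 2885)/(3050 − 2750) = 246/300 = 0.82
a = 2885 − 0.82(2750) = 2885 − 2255 = 630
C = 630 + 0.82(3150) = 630 + 2583 = 3213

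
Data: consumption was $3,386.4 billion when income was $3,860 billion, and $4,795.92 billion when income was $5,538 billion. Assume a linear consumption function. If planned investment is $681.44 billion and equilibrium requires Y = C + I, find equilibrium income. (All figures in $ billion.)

MPC = (4795.92 − 3386.4)/(5538 − 3860) = 1409.52/1678 = 0.84
a = 3386.4 − 0.84(3860) = 144
Equilibrium: Y = 144 + 0.84Y + 681.44
0.16Y = 825.44, so Y = 825.44/0.16 = 5159

Y = 5159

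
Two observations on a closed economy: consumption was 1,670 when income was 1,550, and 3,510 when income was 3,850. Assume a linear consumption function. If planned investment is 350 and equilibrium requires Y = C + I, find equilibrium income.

Y = 3900

MPC = (3510 − 1670)/(3850 − 1550) = 1840/2300 = 0.8
a = 1670 − 0.8(1550) = 430
Equilibrium: Y = 430 + 0.8Y + 350
0.2Y = 780, so Y = 780/0.2 = 3900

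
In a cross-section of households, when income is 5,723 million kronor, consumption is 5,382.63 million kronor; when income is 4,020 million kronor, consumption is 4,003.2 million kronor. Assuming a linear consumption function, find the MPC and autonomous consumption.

MPC = ΔC/ΔY = (5382.63 − 4003.2)/(5723 − 4020) = 1379.43/1703 = 0.81
a = C − MPC·Y = 4003.2 − 0.81(4020) = 4003.2 − 3256.2 = 747

MPC = 0.81; a = 747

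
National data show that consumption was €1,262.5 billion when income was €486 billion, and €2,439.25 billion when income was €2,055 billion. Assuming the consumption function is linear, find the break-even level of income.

Y = 3592

MPC = (2439.25 − 1262.5)/(2055 − 486) = 1176.75/1569 = 0.75
a = 1262.5 − 0.75(486) = 1262.5 − 364.5 = 898
Break-even: Y = a/(1−MPC) = 898/0.25 = 3592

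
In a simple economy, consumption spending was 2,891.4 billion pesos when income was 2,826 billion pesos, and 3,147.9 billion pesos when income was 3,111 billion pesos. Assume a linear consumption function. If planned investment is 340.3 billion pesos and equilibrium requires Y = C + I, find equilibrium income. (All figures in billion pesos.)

Y = 6883

MPC = (3147.9 − 2891.4)/(3111 − 2826) = 256.5/285 = 0.9
a = 2891.4 − 0.9(2826) = 348
Equilibrium: Y = 348 + 0.9Y + 340.3
0.1Y = 688.3, so Y = 688.3/0.1 = 6883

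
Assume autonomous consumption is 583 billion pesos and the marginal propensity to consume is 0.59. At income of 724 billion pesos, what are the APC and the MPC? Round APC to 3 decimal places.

MPC = 0.59 (the slope of the consumption function)
C = 583 + 0.59(724) = 1010.16, so APC = 1010.16/724 = 1.395

APC = 1.395; MPC = 0.59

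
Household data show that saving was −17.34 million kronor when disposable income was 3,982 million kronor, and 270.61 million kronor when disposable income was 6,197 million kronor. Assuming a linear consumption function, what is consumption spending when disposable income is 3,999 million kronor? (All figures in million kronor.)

MPS = ΔS/ΔY = (270.61 − (-17.34))/(6197 − 3982) = 287.95/2215 = 0.13
MPC = 1 − MPS = 0.87
Autonomous saving = -17.34 − 0.13(3982) = -535, so a = 535
C = 535 + 0.87(3999) = 535 + 3479.13 = 4014.13

C = 4014.13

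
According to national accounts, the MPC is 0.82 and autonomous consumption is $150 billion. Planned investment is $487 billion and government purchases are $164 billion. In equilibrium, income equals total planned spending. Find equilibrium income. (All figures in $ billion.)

Y = C + I + G = 150 + 0.82Y + 487 + 164
Y − 0.82Y = 801
0.18Y = 801, so Y = 801/0.18 = 4450

Y = 4450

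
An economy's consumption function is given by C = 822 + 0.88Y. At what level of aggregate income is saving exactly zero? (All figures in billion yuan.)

At break-even, C = Y: 822 + 0.88Y = Y
0.12Y = 822, so Y = 822/0.12 = 6850

Y = 6850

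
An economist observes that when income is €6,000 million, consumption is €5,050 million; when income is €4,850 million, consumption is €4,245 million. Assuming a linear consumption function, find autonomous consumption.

MPC = ΔC/ΔY = (5050 − 4245)/(6000 − 4850) = 805/1150 = 0.7
a = C − MPC·Y = 4245 − 0.7(4850) = 4245 − 3395 = 850

a = 850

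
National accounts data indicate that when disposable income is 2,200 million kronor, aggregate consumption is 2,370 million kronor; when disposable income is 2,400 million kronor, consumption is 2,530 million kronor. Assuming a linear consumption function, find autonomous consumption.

MPC = ΔC/ΔY = (2530 − 2370)/(2400 − 2200) = 160/200 = 0.8
a = C − MPC·Y = 2370 − 0.8(2200) = 2370 − 1760 = 610

a = 610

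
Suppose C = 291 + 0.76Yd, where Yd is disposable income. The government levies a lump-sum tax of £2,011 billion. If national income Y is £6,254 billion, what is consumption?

C = 3515.68

Yd = Y − T = 6254 − 2011 = 4243
C = 291 + 0.76(4243) = 291 + 3224.68 = 3515.68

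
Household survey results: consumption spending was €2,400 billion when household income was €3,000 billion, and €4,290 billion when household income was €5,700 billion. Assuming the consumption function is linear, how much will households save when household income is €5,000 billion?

S = 1200

MPC = (4290 − 2400)/(5700 − 3000) = 1890/2700 = 0.7
a = 2400 − 0.7(3000) = 2400 − 2100 = 300
C = 300 + 0.7(5000) = 3800
S = 5000 − 3800 = 1200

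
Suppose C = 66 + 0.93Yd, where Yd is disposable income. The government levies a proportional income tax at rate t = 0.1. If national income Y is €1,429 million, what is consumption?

C = 1262.073

Yd = (1 − 0.1)(1429) = 0.9(1429) = 1286.1
C = 66 + 0.93(1286.1) = 66 + 1196.073 = 1262.073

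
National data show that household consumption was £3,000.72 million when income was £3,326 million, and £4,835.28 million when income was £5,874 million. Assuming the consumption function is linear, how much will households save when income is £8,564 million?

MPC = (4835.28 − 3000.72)/(5874 − 3326) = 1834.56/2548 = 0.72
a = 3000.72 − 0.72(3326) = 3000.72 − 2394.72 = 606
C = 606 + 0.72(8564) = 6772.08
S = 8564 − 6772.08 = 1791.92

S = 1791.92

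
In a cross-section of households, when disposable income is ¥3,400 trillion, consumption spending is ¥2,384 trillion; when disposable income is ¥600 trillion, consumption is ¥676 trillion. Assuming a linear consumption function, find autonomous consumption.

a = 310

MPC = ΔC/ΔY = (2384 − 676)/(3400 − 600) = 1708/2800 = 0.61
a = C − MPC·Y = 676 − 0.61(600) = 676 − 366 = 310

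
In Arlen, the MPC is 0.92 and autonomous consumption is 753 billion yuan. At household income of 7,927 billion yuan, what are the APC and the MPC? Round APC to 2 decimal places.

APC = 1.01; MPC = 0.92

MPC = 0.92 (the slope of the consumption function)
C = 753 + 0.92(7927) = 8045.84, so APC = 8045.84/7927 = 1.01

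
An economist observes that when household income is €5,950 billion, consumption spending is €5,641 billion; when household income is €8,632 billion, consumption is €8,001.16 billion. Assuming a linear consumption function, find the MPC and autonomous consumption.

MPC = ΔC/ΔY = (8001.16 − 5641)/(8632 − 5950) = 2360.16/2682 = 0.88
a = C − MPC·Y = 5641 − 0.88(5950) = 5641 − 5236 = 405

MPC = 0.88; a = 405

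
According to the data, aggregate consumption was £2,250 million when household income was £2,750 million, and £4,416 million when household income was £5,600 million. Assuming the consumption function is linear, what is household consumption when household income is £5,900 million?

MPC = (4416 − 2250)/(5600 − 2750) = 2166/2850 = 0.76
a = 2250 − 0.76(2750) = 2250 − 2090 = 160
C = 160 + 0.76(5900) = 160 + 4484 = 4644

C = 4644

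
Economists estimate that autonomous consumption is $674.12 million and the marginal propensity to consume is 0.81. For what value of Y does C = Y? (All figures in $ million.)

At break-even, C = Y: 674.12 + 0.81Y = Y
0.19Y = 674.12, so Y = 674.12/0.19 = 3548

Y = 3548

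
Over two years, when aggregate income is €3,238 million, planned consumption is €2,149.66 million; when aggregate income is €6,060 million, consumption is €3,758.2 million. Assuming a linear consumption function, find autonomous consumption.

MPC = ΔC/ΔY = (3758.2 − 2149.66)/(6060 − 3238) = 1608.54/2822 = 0.57
a = C − MPC·Y = 2149.66 − 0.57(3238) = 2149.66 − 1845.66 = 304

a = 304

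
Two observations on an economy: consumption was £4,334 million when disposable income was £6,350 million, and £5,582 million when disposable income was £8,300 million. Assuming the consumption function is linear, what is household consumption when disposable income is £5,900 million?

C = 4046

MPC = (5582 − 4334)/(8300 − 6350) = 1248/1950 = 0.64
a = 4334 − 0.64(6350) = 4334 − 4064 = 270
C = 270 + 0.64(5900) = 270 + 3776 = 4046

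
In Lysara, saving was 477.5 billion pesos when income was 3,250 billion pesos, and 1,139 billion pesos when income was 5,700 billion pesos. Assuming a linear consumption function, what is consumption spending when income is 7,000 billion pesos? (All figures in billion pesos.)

C = 5510

MPS = ΔS/ΔY = (1139 − 477.5)/(5700 − 3250) = 661.5/2450 = 0.27
MPC = 1 − MPS = 0.73
Autonomous saving = 477.5 − 0.27(3250) = -400, so a = 400
C = 400 + 0.73(7000) = 400 + 5110 = 5510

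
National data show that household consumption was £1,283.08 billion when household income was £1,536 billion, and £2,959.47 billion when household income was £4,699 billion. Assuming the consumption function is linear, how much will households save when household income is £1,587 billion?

S = 276.89

MPC = (2959.47 − 1283.08)/(4699 − 1536) = 1676.39/3163 = 0.53
a = 1283.08 − 0.53(1536) = 1283.08 − 814.08 = 469
C = 469 + 0.53(1587) = 1310.11
S = 1587 − 1310.11 = 276.89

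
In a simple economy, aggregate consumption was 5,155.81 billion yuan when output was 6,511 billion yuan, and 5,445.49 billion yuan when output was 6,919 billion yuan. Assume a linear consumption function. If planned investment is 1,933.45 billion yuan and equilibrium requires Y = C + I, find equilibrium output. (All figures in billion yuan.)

MPC = (5445.49 − 5155.81)/(6919 − 6511) = 289.68/408 = 0.71
a = 5155.81 − 0.71(6511) = 533
Equilibrium: Y = 533 + 0.71Y + 1933.45
0.29Y = 2466.45, so Y = 2466.45/0.29 = 8505

Y = 8505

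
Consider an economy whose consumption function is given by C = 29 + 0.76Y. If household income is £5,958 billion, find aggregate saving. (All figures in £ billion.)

C = 29 + 0.76(5958) = 29 + 4528.08 = 4557.08
S = Y − C = 5958 − 4557.08 = 1400.92

S = 1400.92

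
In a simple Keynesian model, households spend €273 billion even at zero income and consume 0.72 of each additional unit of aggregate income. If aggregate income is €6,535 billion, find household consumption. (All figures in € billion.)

C = 273 + 0.72(6535) = 273 + 4705.2 = 4978.2

C = 4978.2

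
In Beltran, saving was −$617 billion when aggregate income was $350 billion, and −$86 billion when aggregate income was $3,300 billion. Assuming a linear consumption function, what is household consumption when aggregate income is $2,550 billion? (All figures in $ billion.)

MPS = ΔS/ΔY = (-86 − (-617))/(3300 − 350) = 531/2950 = 0.18
MPC = 1 − MPS = 0.82
Autonomous saving = -617 − 0.18(350) = -680, so a = 680
C = 680 + 0.82(2550) = 680 + 2091 = 2771

C = 2771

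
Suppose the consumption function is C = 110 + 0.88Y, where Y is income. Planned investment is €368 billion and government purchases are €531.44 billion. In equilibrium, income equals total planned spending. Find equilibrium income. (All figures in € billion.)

Y = C + I + G = 110 + 0.88Y + 368 + 531.44
Y − 0.88Y = 1009.44
0.12Y = 1009.44, so Y = 1009.44/0.12 = 8412

Y = 8412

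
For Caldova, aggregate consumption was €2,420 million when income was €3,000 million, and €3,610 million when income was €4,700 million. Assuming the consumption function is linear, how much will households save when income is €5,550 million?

S = 1345

MPC = (3610 − 2420)/(4700 − 3000) = 1190/1700 = 0.7
a = 2420 − 0.7(3000) = 2420 − 2100 = 320
C = 320 + 0.7(5550) = 4205
S = 5550 − 4205 = 1345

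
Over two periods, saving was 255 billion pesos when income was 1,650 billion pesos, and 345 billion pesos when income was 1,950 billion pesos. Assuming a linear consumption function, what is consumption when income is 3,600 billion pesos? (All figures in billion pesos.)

C = 2760

MPS = ΔS/ΔY = (345 − 255)/(1950 − 1650) = 90/300 = 0.3
MPC = 1 − MPS = 0.7
Autonomous saving = 255 − 0.3(1650) = -240, so a = 240
C = 240 + 0.7(3600) = 240 + 2520 = 2760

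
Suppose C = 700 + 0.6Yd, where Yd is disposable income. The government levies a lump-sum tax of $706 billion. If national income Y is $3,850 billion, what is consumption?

C = 2586.4

Yd = Y − T = 3850 − 706 = 3144
C = 700 + 0.6(3144) = 700 + 1886.4 = 2586.4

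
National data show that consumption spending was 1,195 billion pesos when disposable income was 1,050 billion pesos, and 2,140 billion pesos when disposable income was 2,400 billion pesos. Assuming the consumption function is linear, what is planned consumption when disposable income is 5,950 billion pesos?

MPC = (2140 − 1195)/(2400 − 1050) = 945/1350 = 0.7
a = 1195 − 0.7(1050) = 1195 − 735 = 460
C = 460 + 0.7(5950) = 460 + 4165 = 4625

C = 4625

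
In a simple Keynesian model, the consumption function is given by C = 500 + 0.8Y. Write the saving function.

S = -500 + 0.2Y

S = Y − C = Y − (500 + 0.8Y) = -500 + (1 − 0.8)Y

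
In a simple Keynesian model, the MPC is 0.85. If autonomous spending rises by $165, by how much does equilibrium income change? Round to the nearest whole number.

The multiplier is 1/(1 − MPC) = 1/0.15.
ΔY = 165/0.15 = 1100.00 ≈ 1100

ΔY ≈ 1100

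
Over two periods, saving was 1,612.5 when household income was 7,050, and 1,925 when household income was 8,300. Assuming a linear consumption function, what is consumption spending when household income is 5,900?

C = 4575

MPS = ΔS/ΔY = (1925 − 1612.5)/(8300 − 7050) = 312.5/1250 = 0.25
MPC = 1 − MPS = 0.75
Autonomous saving = 1612.5 − 0.25(7050) = -150, so a = 150
C = 150 + 0.75(5900) = 150 + 4425 = 4575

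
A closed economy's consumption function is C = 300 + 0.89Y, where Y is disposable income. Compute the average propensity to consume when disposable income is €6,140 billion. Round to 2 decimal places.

APC = 0.94

C = 300 + 0.89(6140) = 5764.6
APC = C/Y = 5764.6/6140 = 0.94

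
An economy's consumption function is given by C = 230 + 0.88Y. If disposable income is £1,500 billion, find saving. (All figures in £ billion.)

S = -50

C = 230 + 0.88(1500) = 230 + 1320 = 1550
S = Y − C = 1500 − 1550 = -50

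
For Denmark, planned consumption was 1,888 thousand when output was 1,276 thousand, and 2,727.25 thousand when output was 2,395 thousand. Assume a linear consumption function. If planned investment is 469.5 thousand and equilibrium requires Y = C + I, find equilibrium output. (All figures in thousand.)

Y = 5602

MPC = (2727.25 − 1888)/(2395 − 1276) = 839.25/1119 = 0.75
a = 1888 − 0.75(1276) = 931
Equilibrium: Y = 931 + 0.75Y + 469.5
0.25Y = 1400.5, so Y = 1400.5/0.25 = 5602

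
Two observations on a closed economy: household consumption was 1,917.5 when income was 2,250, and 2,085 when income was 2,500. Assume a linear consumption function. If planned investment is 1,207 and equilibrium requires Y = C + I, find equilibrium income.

MPC = (2085 − 1917.5)/(2500 − 2250) = 167.5/250 = 0.67
a = 1917.5 − 0.67(2250) = 410
Equilibrium: Y = 410 + 0.67Y + 1207
0.33Y = 1617, so Y = 1617/0.33 = 4900

Y = 4900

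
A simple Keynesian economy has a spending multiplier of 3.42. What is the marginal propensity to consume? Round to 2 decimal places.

k = 1/(1 − MPC), so 1 − MPC = 1/k = 1/3.42 = 0.2924
MPC = 1 − 0.2924 = 0.71

MPC = 0.71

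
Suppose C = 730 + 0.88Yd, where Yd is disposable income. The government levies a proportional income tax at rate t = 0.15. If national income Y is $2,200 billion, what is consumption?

Yd = (1 − 0.15)(2200) = 0.85(2200) = 1870
C = 730 + 0.88(1870) = 730 + 1645.6 = 2375.6

C = 2375.6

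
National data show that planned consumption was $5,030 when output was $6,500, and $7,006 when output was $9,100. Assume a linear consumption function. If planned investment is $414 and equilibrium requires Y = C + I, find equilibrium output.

MPC = (7006 − 5030)/(9100 − 6500) = 1976/2600 = 0.76
a = 5030 − 0.76(6500) = 90
Equilibrium: Y = 90 + 0.76Y + 414
0.24Y = 504, so Y = 504/0.24 = 2100

Y = 2100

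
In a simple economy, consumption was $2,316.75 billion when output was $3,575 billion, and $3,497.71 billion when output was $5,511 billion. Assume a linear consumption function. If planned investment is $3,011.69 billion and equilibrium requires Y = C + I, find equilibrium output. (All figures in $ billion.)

Y = 8071

MPC = (3497.71 − 2316.75)/(5511 − 3575) = 1180.96/1936 = 0.61
a = 2316.75 − 0.61(3575) = 136
Equilibrium: Y = 136 + 0.61Y + 3011.69
0.39Y = 3147.69, so Y = 3147.69/0.39 = 8071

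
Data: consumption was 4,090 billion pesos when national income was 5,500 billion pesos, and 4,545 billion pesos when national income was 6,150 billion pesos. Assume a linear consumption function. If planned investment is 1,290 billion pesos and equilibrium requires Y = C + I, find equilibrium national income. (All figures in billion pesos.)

MPC = (4545 − 4090)/(6150 − 5500) = 455/650 = 0.7
a = 4090 − 0.7(5500) = 240
Equilibrium: Y = 240 + 0.7Y + 1290
0.3Y = 1530, so Y = 1530/0.3 = 5100

Y = 5100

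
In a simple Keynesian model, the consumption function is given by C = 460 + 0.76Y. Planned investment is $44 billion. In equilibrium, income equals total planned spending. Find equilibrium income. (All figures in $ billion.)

Y = C + I = 460 + 0.76Y + 44
Y − 0.76Y = 504
0.24Y = 504, so Y = 504/0.24 = 2100

Y = 2100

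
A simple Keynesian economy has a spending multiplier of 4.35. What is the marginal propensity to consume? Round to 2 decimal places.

MPC = 0.77

k = 1/(1 − MPC), so 1 − MPC = 1/k = 1/4.35 = 0.2299
MPC = 1 − 0.2299 = 0.77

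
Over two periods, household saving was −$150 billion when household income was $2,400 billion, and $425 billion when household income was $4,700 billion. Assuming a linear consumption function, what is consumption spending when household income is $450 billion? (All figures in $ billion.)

MPS = ΔS/ΔY = (425 − (-150))/(4700 − 2400) = 575/2300 = 0.25
MPC = 1 − MPS = 0.75
Autonomous saving = -150 − 0.25(2400) = -750, so a = 750
C = 750 + 0.75(450) = 750 + 337.5 = 1087.5

C = 1087.5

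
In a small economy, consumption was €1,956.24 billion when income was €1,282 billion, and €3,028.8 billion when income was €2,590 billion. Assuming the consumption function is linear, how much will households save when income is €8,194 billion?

S = 569.92

MPC = (3028.8 − 1956.24)/(2590 − 1282) = 1072.56/1308 = 0.82
a = 1956.24 − 0.82(1282) = 1956.24 − 1051.24 = 905
C = 905 + 0.82(8194) = 7624.08
S = 8194 − 7624.08 = 569.92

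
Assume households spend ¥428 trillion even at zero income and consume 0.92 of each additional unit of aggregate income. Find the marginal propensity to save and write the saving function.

MPS = 0.08; S = -428 + 0.08Y

MPS = 1 − MPC = 1 − 0.92 = 0.08
S = Y − C = -428 + 0.08Y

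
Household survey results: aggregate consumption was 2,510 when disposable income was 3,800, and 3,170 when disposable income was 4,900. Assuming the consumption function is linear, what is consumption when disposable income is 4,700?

C = 3050

MPC = (3170 − 2510)/(4900 − 3800) = 660/1100 = 0.6
a = 2510 − 0.6(3800) = 2510 − 2280 = 230
C = 230 + 0.6(4700) = 230 + 2820 = 3050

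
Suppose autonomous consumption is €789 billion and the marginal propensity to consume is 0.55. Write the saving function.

S = -789 + 0.45Y

S = Y − C = Y − (789 + 0.55Y) = -789 + (1 − 0.55)Y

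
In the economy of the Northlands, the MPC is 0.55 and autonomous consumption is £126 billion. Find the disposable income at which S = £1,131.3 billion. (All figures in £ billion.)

Y = 2794

S = Y − C = -126 + 0.45Y
-126 + 0.45Y = 1131.3, so 0.45Y = 1257.3 and Y = 2794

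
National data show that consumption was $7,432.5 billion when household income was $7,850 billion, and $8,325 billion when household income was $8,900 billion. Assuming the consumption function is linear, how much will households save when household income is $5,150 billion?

S = 12.5

MPC = (8325 − 7432.5)/(8900 − 7850) = 892.5/1050 = 0.85
a = 7432.5 − 0.85(7850) = 7432.5 − 6672.5 = 760
C = 760 + 0.85(5150) = 5137.5
S = 5150 − 5137.5 = 12.5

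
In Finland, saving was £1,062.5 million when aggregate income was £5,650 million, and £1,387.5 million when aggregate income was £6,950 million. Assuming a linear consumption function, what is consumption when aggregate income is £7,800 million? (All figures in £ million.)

C = 6200

MPS = ΔS/ΔY = (1387.5 − 1062.5)/(6950 − 5650) = 325/1300 = 0.25
MPC = 1 − MPS = 0.75
Autonomous saving = 1062.5 − 0.25(5650) = -350, so a = 350
C = 350 + 0.75(7800) = 350 + 5850 = 6200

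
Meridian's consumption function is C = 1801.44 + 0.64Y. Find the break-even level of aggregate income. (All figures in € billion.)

Y = 5004

At break-even, C = Y: 1801.44 + 0.64Y = Y
0.36Y = 1801.44, so Y = 1801.44/0.36 = 5004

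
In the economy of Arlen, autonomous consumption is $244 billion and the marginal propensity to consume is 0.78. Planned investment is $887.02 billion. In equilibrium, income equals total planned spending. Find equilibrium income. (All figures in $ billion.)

Y = C + I = 244 + 0.78Y + 887.02
Y − 0.78Y = 1131.02
0.22Y = 1131.02, so Y = 1131.02/0.22 = 5141

Y = 5141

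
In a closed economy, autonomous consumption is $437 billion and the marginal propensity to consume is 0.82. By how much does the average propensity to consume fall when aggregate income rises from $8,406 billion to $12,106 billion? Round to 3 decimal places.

At Y = 8406: C = 437 + 0.82(8406) = 7329.92, APC = 7329.92/8406 = 0.8720
At Y = 12106: C = 10363.92, APC = 10363.92/12106 = 0.8561
Fall in APC = 0.8720 − 0.8561 = 0.0159 ≈ 0.016

ΔAPC = 0.016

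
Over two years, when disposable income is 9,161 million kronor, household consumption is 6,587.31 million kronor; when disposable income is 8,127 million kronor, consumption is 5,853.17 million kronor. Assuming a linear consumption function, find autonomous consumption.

MPC = ΔC/ΔY = (6587.31 − 5853.17)/(9161 − 8127) = 734.14/1034 = 0.71
a = C − MPC·Y = 5853.17 − 0.71(8127) = 5853.17 − 5770.17 = 83

a = 83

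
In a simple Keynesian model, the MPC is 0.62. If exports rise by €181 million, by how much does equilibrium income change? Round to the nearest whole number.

The multiplier is 1/(1 − MPC) = 1/0.38.
ΔY = 181/0.38 = 476.32 ≈ 476

ΔY ≈ 476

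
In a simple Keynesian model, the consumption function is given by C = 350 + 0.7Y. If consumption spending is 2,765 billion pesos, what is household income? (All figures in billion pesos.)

Y = 3450

350 + 0.7Y = 2765
0.7Y = 2415, so Y = 2415/0.7 = 3450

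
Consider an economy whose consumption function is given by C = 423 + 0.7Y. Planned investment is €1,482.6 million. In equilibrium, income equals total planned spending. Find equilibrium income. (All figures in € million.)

Y = 6352

Y = C + I = 423 + 0.7Y + 1482.6
Y − 0.7Y = 1905.6
0.3Y = 1905.6, so Y = 1905.6/0.3 = 6352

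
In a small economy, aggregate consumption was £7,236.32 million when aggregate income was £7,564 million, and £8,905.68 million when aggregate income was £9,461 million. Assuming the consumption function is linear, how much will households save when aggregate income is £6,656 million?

MPC = (8905.68 − 7236.32)/(9461 − 7564) = 1669.36/1897 = 0.88
a = 7236.32 − 0.88(7564) = 7236.32 − 6656.32 = 580
C = 580 + 0.88(6656) = 6437.28
S = 6656 − 6437.28 = 218.72

S = 218.72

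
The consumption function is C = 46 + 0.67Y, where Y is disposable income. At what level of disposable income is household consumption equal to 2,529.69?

Y = 3707

46 + 0.67Y = 2529.69
0.67Y = 2483.69, so Y = 2483.69/0.67 = 3707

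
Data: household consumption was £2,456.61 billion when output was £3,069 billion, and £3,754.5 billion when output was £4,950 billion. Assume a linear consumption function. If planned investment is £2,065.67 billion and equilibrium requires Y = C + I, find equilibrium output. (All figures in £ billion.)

Y = 7757

MPC = (3754.5 − 2456.61)/(4950 − 3069) = 1297.89/1881 = 0.69
a = 2456.61 − 0.69(3069) = 339
Equilibrium: Y = 339 + 0.69Y + 2065.67
0.31Y = 2404.67, so Y = 2404.67/0.31 = 7757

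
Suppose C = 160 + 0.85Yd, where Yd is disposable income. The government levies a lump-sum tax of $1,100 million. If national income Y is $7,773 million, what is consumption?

C = 5832.05

Yd = Y − T = 7773 − 1100 = 6673
C = 160 + 0.85(6673) = 160 + 5672.05 = 5832.05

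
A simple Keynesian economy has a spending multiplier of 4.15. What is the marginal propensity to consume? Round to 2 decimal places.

MPC = 0.76

k = 1/(1 − MPC), so 1 − MPC = 1/k = 1/4.15 = 0.2410
MPC = 1 − 0.2410 = 0.76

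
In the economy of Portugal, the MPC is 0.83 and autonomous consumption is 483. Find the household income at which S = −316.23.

Y = 981

S = Y − C = -483 + 0.17Y
-483 + 0.17Y = -316.23, so 0.17Y = 166.77 and Y = 981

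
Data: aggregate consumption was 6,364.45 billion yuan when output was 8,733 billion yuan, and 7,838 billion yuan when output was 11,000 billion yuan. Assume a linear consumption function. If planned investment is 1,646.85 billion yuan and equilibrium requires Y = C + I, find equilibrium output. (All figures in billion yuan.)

Y = 6671

MPC = (7838 − 6364.45)/(11000 − 8733) = 1473.55/2267 = 0.65
a = 6364.45 − 0.65(8733) = 688
Equilibrium: Y = 688 + 0.65Y + 1646.85
0.35Y = 2334.85, so Y = 2334.85/0.35 = 6671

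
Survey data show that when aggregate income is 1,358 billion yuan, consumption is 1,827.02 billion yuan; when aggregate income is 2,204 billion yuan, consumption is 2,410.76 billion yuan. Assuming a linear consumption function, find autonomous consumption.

a = 890

MPC = ΔC/ΔY = (2410.76 − 1827.02)/(2204 − 1358) = 583.74/846 = 0.69
a = C − MPC·Y = 1827.02 − 0.69(1358) = 1827.02 − 937.02 = 890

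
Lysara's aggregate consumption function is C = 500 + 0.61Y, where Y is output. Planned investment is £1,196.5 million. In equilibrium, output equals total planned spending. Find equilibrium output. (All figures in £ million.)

Y = 4350

Y = C + I = 500 + 0.61Y + 1196.5
Y − 0.61Y = 1696.5
0.39Y = 1696.5, so Y = 1696.5/0.39 = 4350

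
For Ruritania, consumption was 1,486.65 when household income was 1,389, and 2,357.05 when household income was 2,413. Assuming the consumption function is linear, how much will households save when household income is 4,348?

S = 346.2

MPC = (2357.05 − 1486.65)/(2413 − 1389) = 870.4/1024 = 0.85
a = 1486.65 − 0.85(1389) = 1486.65 − 1180.65 = 306
C = 306 + 0.85(4348) = 4001.8
S = 4348 − 4001.8 = 346.2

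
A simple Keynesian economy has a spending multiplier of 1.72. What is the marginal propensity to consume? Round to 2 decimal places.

k = 1/(1 − MPC), so 1 − MPC = 1/k = 1/1.72 = 0.5814
MPC = 1 − 0.5814 = 0.42

MPC = 0.42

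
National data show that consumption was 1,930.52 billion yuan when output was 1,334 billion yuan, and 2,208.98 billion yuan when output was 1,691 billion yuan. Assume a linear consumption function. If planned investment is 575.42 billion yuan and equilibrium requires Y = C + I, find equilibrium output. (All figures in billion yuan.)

MPC = (2208.98 − 1930.52)/(1691 − 1334) = 278.46/357 = 0.78
a = 1930.52 − 0.78(1334) = 890
Equilibrium: Y = 890 + 0.78Y + 575.42
0.22Y = 1465.42, so Y = 1465.42/0.22 = 6661

Y = 6661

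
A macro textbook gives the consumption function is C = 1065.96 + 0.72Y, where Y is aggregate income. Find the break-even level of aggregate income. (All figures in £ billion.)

Y = 3807

At break-even, C = Y: 1065.96 + 0.72Y = Y
0.28Y = 1065.96, so Y = 1065.96/0.28 = 3807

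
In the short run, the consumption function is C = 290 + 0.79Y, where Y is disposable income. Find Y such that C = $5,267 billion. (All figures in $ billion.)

290 + 0.79Y = 5267
0.79Y = 4977, so Y = 4977/0.79 = 6300

Y = 6300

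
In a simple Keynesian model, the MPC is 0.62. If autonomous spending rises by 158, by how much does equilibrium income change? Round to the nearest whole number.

ΔY ≈ 416

The multiplier is 1/(1 − MPC) = 1/0.38.
ΔY = 158/0.38 = 415.79 ≈ 416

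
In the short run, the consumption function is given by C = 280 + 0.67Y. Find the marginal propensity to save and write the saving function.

MPS = 0.33; S = -280 + 0.33Y

MPS = 1 − MPC = 1 − 0.67 = 0.33
S = Y − C = -280 + 0.33Y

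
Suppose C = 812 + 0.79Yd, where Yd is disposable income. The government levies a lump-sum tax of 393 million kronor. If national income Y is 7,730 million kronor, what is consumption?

Yd = Y − T = 7730 − 393 = 7337
C = 812 + 0.79(7337) = 812 + 5796.23 = 6608.23

C = 6608.23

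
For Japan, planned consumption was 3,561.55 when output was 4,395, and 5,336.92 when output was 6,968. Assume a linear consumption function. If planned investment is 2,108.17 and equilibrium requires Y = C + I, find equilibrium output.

Y = 8507

MPC = (5336.92 − 3561.55)/(6968 − 4395) = 1775.37/2573 = 0.69
a = 3561.55 − 0.69(4395) = 529
Equilibrium: Y = 529 + 0.69Y + 2108.17
0.31Y = 2637.17, so Y = 2637.17/0.31 = 8507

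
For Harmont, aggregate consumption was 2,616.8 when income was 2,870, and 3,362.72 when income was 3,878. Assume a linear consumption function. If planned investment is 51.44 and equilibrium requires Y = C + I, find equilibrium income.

Y = 2094

MPC = (3362.72 − 2616.8)/(3878 − 2870) = 745.92/1008 = 0.74
a = 2616.8 − 0.74(2870) = 493
Equilibrium: Y = 493 + 0.74Y + 51.44
0.26Y = 544.44, so Y = 544.44/0.26 = 2094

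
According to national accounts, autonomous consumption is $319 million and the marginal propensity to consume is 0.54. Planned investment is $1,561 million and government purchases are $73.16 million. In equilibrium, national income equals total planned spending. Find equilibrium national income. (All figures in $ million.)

Y = 4246

Y = C + I + G = 319 + 0.54Y + 1561 + 73.16
Y − 0.54Y = 1953.16
0.46Y = 1953.16, so Y = 1953.16/0.46 = 4246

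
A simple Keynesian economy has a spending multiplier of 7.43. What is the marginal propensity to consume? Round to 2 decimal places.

MPC = 0.87

k = 1/(1 − MPC), so 1 − MPC = 1/k = 1/7.43 = 0.1346
MPC = 1 − 0.1346 = 0.87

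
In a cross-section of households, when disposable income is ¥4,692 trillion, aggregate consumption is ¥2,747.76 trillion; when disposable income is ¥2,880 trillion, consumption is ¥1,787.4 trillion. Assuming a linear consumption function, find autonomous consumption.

MPC = ΔC/ΔY = (2747.76 − 1787.4)/(4692 − 2880) = 960.36/1812 = 0.53
a = C − MPC·Y = 1787.4 − 0.53(2880) = 1787.4 − 1526.4 = 261

a = 261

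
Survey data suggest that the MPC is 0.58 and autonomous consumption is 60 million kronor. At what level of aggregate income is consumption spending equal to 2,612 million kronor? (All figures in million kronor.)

Y = 4400

60 + 0.58Y = 2612
0.58Y = 2552, so Y = 2552/0.58 = 4400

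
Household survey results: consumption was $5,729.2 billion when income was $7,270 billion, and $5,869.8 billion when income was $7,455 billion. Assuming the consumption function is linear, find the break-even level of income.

Y = 850

MPC = (5869.8 − 5729.2)/(7455 − 7270) = 140.6/185 = 0.76
a = 5729.2 − 0.76(7270) = 5729.2 − 5525.2 = 204
Break-even: Y = a/(1−MPC) = 204/0.24 = 850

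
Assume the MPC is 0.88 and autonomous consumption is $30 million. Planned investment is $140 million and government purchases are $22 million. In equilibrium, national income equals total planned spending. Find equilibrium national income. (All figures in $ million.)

Y = C + I + G = 30 + 0.88Y + 140 + 22
Y − 0.88Y = 192
0.12Y = 192, so Y = 192/0.12 = 1600

Y = 1600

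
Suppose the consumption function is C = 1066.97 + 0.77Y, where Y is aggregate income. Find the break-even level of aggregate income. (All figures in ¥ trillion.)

Y = 4639

At break-even, C = Y: 1066.97 + 0.77Y = Y
0.23Y = 1066.97, so Y = 1066.97/0.23 = 4639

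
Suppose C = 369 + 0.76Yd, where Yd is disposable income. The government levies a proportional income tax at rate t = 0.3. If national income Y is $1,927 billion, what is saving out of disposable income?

S = -45.264

Yd = (1 − 0.3)(1927) = 0.7(1927) = 1348.9
C = 369 + 0.76(1348.9) = 369 + 1025.164 = 1394.164
S = Yd − C = 1348.9 − 1394.164 = -45.264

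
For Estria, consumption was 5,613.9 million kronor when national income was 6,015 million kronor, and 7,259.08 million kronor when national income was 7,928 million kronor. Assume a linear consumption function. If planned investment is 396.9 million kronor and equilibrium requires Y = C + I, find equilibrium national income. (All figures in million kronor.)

MPC = (7259.08 − 5613.9)/(7928 − 6015) = 1645.18/1913 = 0.86
a = 5613.9 − 0.86(6015) = 441
Equilibrium: Y = 441 + 0.86Y + 396.9
0.14Y = 837.9, so Y = 837.9/0.14 = 5985

Y = 5985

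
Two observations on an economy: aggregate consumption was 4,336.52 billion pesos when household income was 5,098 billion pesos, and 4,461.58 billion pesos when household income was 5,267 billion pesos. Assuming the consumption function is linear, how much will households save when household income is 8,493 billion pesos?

S = 1644.18

MPC = (4461.58 − 4336.52)/(5267 − 5098) = 125.06/169 = 0.74
a = 4336.52 − 0.74(5098) = 4336.52 − 3772.52 = 564
C = 564 + 0.74(8493) = 6848.82
S = 8493 − 6848.82 = 1644.18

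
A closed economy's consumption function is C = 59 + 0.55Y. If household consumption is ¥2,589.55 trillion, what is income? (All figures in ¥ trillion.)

Y = 4601

59 + 0.55Y = 2589.55
0.55Y = 2530.55, so Y = 2530.55/0.55 = 4601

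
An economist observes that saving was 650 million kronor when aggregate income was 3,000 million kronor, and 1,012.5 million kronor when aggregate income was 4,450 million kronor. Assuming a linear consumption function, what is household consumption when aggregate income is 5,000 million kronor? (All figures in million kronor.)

C = 3850

MPS = ΔS/ΔY = (1012.5 − 650)/(4450 − 3000) = 362.5/1450 = 0.25
MPC = 1 − MPS = 0.75
Autonomous saving = 650 − 0.25(3000) = -100, so a = 100
C = 100 + 0.75(5000) = 100 + 3750 = 3850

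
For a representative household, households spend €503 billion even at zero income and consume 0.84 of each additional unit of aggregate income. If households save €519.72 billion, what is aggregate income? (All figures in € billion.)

Y = 6392

S = Y − C = -503 + 0.16Y
-503 + 0.16Y = 519.72, so 0.16Y = 1022.72 and Y = 6392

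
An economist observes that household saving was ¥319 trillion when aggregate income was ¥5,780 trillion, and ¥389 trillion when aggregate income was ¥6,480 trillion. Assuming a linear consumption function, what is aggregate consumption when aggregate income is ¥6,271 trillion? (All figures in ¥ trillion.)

MPS = ΔS/ΔY = (389 − 319)/(6480 − 5780) = 70/700 = 0.1
MPC = 1 − MPS = 0.9
Autonomous saving = 319 − 0.1(5780) = -259, so a = 259
C = 259 + 0.9(6271) = 259 + 5643.9 = 5902.9

C = 5902.9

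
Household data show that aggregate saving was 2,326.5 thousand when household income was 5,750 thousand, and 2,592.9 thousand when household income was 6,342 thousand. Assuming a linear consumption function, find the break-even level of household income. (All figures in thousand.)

MPS = ΔS/ΔY = (2592.9 − 2326.5)/(6342 − 5750) = 266.4/592 = 0.45
MPC = 1 − MPS = 0.55
From S(5750) = 2326.5: −a + 0.45(5750) = 2326.5, so a = 2587.5 − 2326.5 = 261
Break-even (S = 0): Y = a/MPS = 261/0.45 = 580

Y = 580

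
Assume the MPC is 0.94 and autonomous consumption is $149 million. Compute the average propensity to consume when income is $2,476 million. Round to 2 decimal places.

APC = 1.00

C = 149 + 0.94(2476) = 2476.44
APC = C/Y = 2476.44/2476 = 1.00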